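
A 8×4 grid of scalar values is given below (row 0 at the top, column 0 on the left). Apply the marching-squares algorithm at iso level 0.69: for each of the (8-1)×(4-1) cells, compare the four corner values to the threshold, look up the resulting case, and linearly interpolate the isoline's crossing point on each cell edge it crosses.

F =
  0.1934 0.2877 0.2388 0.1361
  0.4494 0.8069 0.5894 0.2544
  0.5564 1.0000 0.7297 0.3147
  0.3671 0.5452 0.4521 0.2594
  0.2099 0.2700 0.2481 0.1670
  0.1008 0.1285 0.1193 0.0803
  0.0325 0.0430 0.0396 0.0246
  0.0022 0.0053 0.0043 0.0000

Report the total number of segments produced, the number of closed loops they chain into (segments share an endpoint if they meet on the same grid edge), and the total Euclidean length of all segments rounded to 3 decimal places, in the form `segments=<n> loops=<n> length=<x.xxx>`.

cell (0,0): code 0100 → (0.775,1.000)–(1.000,0.673)
cell (0,1): code 1000 → (1.000,1.537)–(0.775,1.000)
cell (1,0): code 0110 → (1.000,0.673)–(2.000,0.301)
cell (1,1): code 1101 → (1.717,2.000)–(1.000,1.537)
cell (1,2): code 1000 → (2.000,2.096)–(1.717,2.000)
cell (2,0): code 0010 → (2.000,0.301)–(2.682,1.000)
cell (2,1): code 0011 → (2.682,1.000)–(2.143,2.000)
cell (2,2): code 0001 → (2.143,2.000)–(2.000,2.096)
total: 8 segments, chained into 1 closed loop(s), length Σ = 5.482681

segments=8 loops=1 length=5.483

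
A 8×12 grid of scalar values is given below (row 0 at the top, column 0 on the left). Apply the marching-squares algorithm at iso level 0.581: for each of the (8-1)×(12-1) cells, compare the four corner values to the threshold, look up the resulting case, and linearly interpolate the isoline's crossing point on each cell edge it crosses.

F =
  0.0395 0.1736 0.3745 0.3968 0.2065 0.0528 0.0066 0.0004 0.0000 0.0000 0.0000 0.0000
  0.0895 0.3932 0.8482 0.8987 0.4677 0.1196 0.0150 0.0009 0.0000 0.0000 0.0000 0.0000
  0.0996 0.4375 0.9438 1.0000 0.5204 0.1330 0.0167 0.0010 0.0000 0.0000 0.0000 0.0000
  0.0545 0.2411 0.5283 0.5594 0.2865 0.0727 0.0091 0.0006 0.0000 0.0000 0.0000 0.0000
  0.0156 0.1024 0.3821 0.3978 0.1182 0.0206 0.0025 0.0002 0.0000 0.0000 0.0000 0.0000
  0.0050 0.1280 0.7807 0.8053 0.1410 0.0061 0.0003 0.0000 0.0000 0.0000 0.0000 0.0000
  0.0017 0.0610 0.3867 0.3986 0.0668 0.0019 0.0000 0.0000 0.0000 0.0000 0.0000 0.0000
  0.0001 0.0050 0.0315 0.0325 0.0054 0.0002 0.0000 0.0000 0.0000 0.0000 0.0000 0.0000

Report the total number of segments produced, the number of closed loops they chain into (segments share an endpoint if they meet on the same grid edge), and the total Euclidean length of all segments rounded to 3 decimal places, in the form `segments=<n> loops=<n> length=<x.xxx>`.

cell (0,1): code 0100 → (0.436,2.000)–(1.000,1.413)
cell (0,2): code 1100 → (0.367,3.000)–(0.436,2.000)
cell (0,3): code 1000 → (1.000,3.737)–(0.367,3.000)
cell (1,1): code 0110 → (1.000,1.413)–(2.000,1.283)
cell (1,3): code 1001 → (2.000,3.874)–(1.000,3.737)
cell (2,1): code 0010 → (2.000,1.283)–(2.873,2.000)
cell (2,2): code 0011 → (2.873,2.000)–(2.951,3.000)
cell (2,3): code 0001 → (2.951,3.000)–(2.000,3.874)
cell (4,1): code 0100 → (4.499,2.000)–(5.000,1.694)
cell (4,2): code 1100 → (4.450,3.000)–(4.499,2.000)
cell (4,3): code 1000 → (5.000,3.338)–(4.450,3.000)
cell (5,1): code 0010 → (5.000,1.694)–(5.507,2.000)
cell (5,2): code 0011 → (5.507,2.000)–(5.552,3.000)
cell (5,3): code 0001 → (5.552,3.000)–(5.000,3.338)
total: 14 segments, chained into 2 closed loop(s), length Σ = 12.703497

segments=14 loops=2 length=12.703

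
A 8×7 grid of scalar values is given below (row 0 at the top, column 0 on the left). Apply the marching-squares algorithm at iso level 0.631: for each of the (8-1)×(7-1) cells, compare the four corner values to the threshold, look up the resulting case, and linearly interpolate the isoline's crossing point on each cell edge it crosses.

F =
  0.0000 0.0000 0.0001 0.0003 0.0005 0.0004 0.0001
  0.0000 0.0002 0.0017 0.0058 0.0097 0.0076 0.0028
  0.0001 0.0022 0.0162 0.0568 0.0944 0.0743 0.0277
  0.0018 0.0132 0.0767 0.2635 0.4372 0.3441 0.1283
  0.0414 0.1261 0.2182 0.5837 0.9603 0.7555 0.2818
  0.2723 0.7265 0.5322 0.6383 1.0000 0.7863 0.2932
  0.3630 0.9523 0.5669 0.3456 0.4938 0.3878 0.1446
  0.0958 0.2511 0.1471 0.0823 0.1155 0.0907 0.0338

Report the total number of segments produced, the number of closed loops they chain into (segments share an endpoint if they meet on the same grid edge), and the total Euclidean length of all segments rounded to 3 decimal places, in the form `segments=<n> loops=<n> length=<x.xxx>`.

cell (3,3): code 0100 → (3.370,4.000)–(4.000,3.126)
cell (3,4): code 1100 → (3.697,5.000)–(3.370,4.000)
cell (3,5): code 1000 → (4.000,5.263)–(3.697,5.000)
cell (4,0): code 0100 → (4.841,1.000)–(5.000,0.790)
cell (4,1): code 1000 → (5.000,1.492)–(4.841,1.000)
cell (4,2): code 0100 → (4.866,3.000)–(5.000,2.931)
cell (4,3): code 1110 → (4.000,3.126)–(4.866,3.000)
cell (4,5): code 1001 → (5.000,5.315)–(4.000,5.263)
cell (5,0): code 0110 → (5.000,0.790)–(6.000,0.455)
cell (5,1): code 1001 → (6.000,1.834)–(5.000,1.492)
cell (5,2): code 0010 → (5.000,2.931)–(5.025,3.000)
cell (5,3): code 0011 → (5.025,3.000)–(5.729,4.000)
cell (5,4): code 0011 → (5.729,4.000)–(5.390,5.000)
cell (5,5): code 0001 → (5.390,5.000)–(5.000,5.315)
cell (6,0): code 0010 → (6.000,0.455)–(6.458,1.000)
cell (6,1): code 0001 → (6.458,1.000)–(6.000,1.834)
total: 16 segments, chained into 2 closed loop(s), length Σ = 11.965891

segments=16 loops=2 length=11.966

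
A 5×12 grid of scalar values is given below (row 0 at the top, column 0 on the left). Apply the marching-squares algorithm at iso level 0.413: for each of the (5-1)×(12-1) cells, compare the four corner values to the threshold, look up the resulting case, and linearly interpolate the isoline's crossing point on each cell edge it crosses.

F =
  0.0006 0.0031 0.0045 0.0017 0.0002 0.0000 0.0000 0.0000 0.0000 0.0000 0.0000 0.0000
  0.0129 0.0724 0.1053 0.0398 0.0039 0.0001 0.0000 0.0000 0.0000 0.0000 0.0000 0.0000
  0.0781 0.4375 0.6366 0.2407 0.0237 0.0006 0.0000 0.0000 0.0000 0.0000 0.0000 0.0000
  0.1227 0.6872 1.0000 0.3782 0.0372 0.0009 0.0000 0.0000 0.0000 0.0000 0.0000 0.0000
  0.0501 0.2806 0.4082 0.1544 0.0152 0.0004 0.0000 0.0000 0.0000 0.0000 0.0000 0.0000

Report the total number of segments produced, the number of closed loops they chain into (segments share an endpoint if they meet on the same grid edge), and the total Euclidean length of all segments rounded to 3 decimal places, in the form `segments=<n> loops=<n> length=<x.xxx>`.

segments=8 loops=1 length=7.264

cell (1,0): code 0100 → (1.933,1.000)–(2.000,0.932)
cell (1,1): code 1100 → (1.579,2.000)–(1.933,1.000)
cell (1,2): code 1000 → (2.000,2.565)–(1.579,2.000)
cell (2,0): code 0110 → (2.000,0.932)–(3.000,0.514)
cell (2,2): code 1001 → (3.000,2.944)–(2.000,2.565)
cell (3,0): code 0010 → (3.000,0.514)–(3.674,1.000)
cell (3,1): code 0011 → (3.674,1.000)–(3.992,2.000)
cell (3,2): code 0001 → (3.992,2.000)–(3.000,2.944)
total: 8 segments, chained into 1 closed loop(s), length Σ = 7.263525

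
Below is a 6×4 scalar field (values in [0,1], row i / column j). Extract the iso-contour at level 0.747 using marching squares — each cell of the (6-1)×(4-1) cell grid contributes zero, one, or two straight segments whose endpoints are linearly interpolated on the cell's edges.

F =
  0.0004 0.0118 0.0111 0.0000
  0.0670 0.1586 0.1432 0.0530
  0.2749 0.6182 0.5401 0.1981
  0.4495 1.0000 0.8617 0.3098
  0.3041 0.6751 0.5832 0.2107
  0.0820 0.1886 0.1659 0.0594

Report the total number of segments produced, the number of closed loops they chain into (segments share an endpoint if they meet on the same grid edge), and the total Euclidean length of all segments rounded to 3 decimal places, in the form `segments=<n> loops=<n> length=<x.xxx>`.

cell (2,0): code 0100 → (2.337,1.000)–(3.000,0.540)
cell (2,1): code 1100 → (2.643,2.000)–(2.337,1.000)
cell (2,2): code 1000 → (3.000,2.208)–(2.643,2.000)
cell (3,0): code 0010 → (3.000,0.540)–(3.779,1.000)
cell (3,1): code 0011 → (3.779,1.000)–(3.412,2.000)
cell (3,2): code 0001 → (3.412,2.000)–(3.000,2.208)
total: 6 segments, chained into 1 closed loop(s), length Σ = 4.695673

segments=6 loops=1 length=4.696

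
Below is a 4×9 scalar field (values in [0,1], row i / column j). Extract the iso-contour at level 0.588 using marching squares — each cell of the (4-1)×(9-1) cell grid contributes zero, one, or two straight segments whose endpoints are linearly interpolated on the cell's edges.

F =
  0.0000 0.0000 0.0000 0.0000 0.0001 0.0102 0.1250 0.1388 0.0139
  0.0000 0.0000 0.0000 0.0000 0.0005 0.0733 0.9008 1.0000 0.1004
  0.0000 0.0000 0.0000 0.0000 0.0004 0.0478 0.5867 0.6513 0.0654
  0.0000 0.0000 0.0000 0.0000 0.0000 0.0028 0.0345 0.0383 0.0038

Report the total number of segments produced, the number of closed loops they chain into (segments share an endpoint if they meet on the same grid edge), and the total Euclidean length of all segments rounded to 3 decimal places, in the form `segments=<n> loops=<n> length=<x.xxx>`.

segments=8 loops=1 length=5.498

cell (0,5): code 0100 → (0.597,6.000)–(1.000,5.622)
cell (0,6): code 1100 → (0.522,7.000)–(0.597,6.000)
cell (0,7): code 1000 → (1.000,7.458)–(0.522,7.000)
cell (1,5): code 0010 → (1.000,5.622)–(1.996,6.000)
cell (1,6): code 0111 → (1.996,6.000)–(2.000,6.020)
cell (1,7): code 1001 → (2.000,7.108)–(1.000,7.458)
cell (2,6): code 0010 → (2.000,6.020)–(2.103,7.000)
cell (2,7): code 0001 → (2.103,7.000)–(2.000,7.108)
total: 8 segments, chained into 1 closed loop(s), length Σ = 5.497735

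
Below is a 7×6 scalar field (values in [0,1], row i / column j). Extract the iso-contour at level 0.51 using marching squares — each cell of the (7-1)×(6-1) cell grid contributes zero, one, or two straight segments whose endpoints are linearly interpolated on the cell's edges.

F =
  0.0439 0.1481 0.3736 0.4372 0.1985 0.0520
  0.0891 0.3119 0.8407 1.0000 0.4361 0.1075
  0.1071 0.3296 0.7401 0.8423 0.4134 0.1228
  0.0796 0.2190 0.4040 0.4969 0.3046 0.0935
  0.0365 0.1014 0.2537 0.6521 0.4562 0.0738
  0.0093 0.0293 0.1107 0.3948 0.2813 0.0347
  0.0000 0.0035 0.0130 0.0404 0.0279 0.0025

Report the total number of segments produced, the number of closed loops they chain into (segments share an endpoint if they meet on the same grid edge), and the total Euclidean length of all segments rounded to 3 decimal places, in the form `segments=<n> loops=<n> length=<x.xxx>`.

cell (0,1): code 0100 → (0.292,2.000)–(1.000,1.375)
cell (0,2): code 1100 → (0.129,3.000)–(0.292,2.000)
cell (0,3): code 1000 → (1.000,3.869)–(0.129,3.000)
cell (1,1): code 0110 → (1.000,1.375)–(2.000,1.439)
cell (1,3): code 1001 → (2.000,3.775)–(1.000,3.869)
cell (2,1): code 0010 → (2.000,1.439)–(2.685,2.000)
cell (2,2): code 0011 → (2.685,2.000)–(2.962,3.000)
cell (2,3): code 0001 → (2.962,3.000)–(2.000,3.775)
cell (3,2): code 0100 → (3.084,3.000)–(4.000,2.643)
cell (3,3): code 1000 → (4.000,3.725)–(3.084,3.000)
cell (4,2): code 0010 → (4.000,2.643)–(4.552,3.000)
cell (4,3): code 0001 → (4.552,3.000)–(4.000,3.725)
total: 12 segments, chained into 2 closed loop(s), length Σ = 12.072078

segments=12 loops=2 length=12.072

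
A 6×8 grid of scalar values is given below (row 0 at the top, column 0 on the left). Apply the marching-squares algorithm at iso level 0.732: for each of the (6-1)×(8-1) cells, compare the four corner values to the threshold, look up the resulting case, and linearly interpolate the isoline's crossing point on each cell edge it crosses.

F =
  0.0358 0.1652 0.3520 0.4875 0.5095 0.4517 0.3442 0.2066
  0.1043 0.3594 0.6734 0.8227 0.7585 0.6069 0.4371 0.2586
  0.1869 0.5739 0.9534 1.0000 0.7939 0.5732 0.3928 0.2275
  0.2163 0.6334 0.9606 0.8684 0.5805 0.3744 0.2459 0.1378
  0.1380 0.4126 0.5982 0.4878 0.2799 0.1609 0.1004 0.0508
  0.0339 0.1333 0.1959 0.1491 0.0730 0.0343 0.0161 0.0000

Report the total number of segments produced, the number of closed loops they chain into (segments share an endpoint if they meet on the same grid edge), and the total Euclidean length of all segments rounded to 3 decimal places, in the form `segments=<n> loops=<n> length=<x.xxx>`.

segments=12 loops=1 length=9.182

cell (0,2): code 0100 → (0.729,3.000)–(1.000,2.392)
cell (0,3): code 1100 → (0.894,4.000)–(0.729,3.000)
cell (0,4): code 1000 → (1.000,4.175)–(0.894,4.000)
cell (1,1): code 0100 → (1.209,2.000)–(2.000,1.417)
cell (1,2): code 1110 → (1.000,2.392)–(1.209,2.000)
cell (1,4): code 1001 → (2.000,4.280)–(1.000,4.175)
cell (2,1): code 0110 → (2.000,1.417)–(3.000,1.301)
cell (2,3): code 1011 → (3.000,3.474)–(2.290,4.000)
cell (2,4): code 0001 → (2.290,4.000)–(2.000,4.280)
cell (3,1): code 0010 → (3.000,1.301)–(3.631,2.000)
cell (3,2): code 0011 → (3.631,2.000)–(3.358,3.000)
cell (3,3): code 0001 → (3.358,3.000)–(3.000,3.474)
total: 12 segments, chained into 1 closed loop(s), length Σ = 9.181677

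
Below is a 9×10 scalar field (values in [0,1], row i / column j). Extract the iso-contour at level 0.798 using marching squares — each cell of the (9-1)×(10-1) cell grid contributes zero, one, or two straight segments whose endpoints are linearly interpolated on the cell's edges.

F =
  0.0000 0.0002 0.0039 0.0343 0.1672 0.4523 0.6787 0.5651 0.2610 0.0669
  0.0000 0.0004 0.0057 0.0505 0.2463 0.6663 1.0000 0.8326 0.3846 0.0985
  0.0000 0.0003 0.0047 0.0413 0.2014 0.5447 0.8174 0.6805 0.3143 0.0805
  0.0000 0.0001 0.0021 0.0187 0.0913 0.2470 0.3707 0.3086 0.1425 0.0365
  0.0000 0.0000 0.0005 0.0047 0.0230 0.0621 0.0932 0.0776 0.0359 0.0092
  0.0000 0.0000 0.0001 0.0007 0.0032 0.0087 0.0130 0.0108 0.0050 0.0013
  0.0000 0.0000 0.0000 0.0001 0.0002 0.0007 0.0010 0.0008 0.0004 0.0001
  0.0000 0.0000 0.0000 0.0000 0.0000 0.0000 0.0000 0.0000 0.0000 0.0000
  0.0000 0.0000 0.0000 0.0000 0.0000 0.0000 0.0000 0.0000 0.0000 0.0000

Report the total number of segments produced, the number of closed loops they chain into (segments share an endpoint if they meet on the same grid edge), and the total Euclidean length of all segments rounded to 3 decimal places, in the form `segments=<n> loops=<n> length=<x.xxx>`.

cell (0,5): code 0100 → (0.371,6.000)–(1.000,5.395)
cell (0,6): code 1100 → (0.871,7.000)–(0.371,6.000)
cell (0,7): code 1000 → (1.000,7.077)–(0.871,7.000)
cell (1,5): code 0110 → (1.000,5.395)–(2.000,5.929)
cell (1,6): code 1011 → (2.000,6.142)–(1.227,7.000)
cell (1,7): code 0001 → (1.227,7.000)–(1.000,7.077)
cell (2,5): code 0010 → (2.000,5.929)–(2.043,6.000)
cell (2,6): code 0001 → (2.043,6.000)–(2.000,6.142)
total: 8 segments, chained into 1 closed loop(s), length Σ = 4.901427

segments=8 loops=1 length=4.901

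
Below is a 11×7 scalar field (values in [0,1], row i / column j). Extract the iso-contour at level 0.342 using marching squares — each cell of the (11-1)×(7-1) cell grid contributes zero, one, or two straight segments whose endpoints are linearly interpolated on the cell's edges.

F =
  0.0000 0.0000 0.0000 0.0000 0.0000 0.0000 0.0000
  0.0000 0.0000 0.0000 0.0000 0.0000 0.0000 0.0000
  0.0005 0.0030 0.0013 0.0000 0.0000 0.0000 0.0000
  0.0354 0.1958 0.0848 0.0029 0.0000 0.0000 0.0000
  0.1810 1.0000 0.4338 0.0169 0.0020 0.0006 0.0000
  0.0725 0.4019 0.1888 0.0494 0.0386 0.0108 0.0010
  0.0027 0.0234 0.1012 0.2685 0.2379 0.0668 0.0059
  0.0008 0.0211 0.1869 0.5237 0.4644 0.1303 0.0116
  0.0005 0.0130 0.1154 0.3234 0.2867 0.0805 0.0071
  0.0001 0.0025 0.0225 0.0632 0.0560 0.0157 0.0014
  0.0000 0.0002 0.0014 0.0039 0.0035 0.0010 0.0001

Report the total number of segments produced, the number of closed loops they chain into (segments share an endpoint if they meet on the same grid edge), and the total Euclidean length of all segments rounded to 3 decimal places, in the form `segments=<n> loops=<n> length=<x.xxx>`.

segments=14 loops=2 length=11.182

cell (3,0): code 0100 → (3.182,1.000)–(4.000,0.197)
cell (3,1): code 1100 → (3.737,2.000)–(3.182,1.000)
cell (3,2): code 1000 → (4.000,2.220)–(3.737,2.000)
cell (4,0): code 0110 → (4.000,0.197)–(5.000,0.818)
cell (4,1): code 1011 → (5.000,1.281)–(4.375,2.000)
cell (4,2): code 0001 → (4.375,2.000)–(4.000,2.220)
cell (5,0): code 0010 → (5.000,0.818)–(5.158,1.000)
cell (5,1): code 0001 → (5.158,1.000)–(5.000,1.281)
cell (6,2): code 0100 → (6.288,3.000)–(7.000,2.461)
cell (6,3): code 1100 → (6.460,4.000)–(6.288,3.000)
cell (6,4): code 1000 → (7.000,4.366)–(6.460,4.000)
cell (7,2): code 0010 → (7.000,2.461)–(7.907,3.000)
cell (7,3): code 0011 → (7.907,3.000)–(7.689,4.000)
cell (7,4): code 0001 → (7.689,4.000)–(7.000,4.366)
total: 14 segments, chained into 2 closed loop(s), length Σ = 11.181963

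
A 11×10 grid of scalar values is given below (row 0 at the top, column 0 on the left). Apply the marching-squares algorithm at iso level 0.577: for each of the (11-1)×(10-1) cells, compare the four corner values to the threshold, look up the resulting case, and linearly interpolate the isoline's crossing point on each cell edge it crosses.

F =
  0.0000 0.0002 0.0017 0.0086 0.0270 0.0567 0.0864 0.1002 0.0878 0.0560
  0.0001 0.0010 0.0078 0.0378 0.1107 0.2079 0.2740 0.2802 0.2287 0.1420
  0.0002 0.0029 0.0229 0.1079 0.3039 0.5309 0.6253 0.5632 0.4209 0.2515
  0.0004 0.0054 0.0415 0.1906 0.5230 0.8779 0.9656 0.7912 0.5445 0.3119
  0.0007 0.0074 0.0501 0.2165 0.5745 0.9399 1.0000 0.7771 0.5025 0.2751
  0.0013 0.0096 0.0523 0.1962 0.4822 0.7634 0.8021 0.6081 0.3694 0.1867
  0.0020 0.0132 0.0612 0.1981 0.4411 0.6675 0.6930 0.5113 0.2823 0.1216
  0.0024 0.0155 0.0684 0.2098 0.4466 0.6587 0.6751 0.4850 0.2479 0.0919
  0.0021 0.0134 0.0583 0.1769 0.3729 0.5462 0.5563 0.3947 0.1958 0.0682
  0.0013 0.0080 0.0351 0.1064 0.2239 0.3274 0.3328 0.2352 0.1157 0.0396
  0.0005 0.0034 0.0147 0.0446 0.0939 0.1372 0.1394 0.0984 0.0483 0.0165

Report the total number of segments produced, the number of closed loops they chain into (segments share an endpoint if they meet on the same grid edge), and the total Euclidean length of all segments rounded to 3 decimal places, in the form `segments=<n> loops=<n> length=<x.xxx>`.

segments=18 loops=1 length=15.745

cell (1,5): code 0100 → (1.863,6.000)–(2.000,5.488)
cell (1,6): code 1000 → (2.000,6.778)–(1.863,6.000)
cell (2,4): code 0100 → (2.133,5.000)–(3.000,4.152)
cell (2,5): code 1110 → (2.000,5.488)–(2.133,5.000)
cell (2,6): code 1101 → (2.061,7.000)–(2.000,6.778)
cell (2,7): code 1000 → (3.000,7.868)–(2.061,7.000)
cell (3,4): code 0110 → (3.000,4.152)–(4.000,4.007)
cell (3,7): code 1001 → (4.000,7.729)–(3.000,7.868)
cell (4,4): code 0110 → (4.000,4.007)–(5.000,4.337)
cell (4,7): code 1001 → (5.000,7.130)–(4.000,7.729)
cell (5,4): code 0110 → (5.000,4.337)–(6.000,4.600)
cell (5,6): code 1011 → (6.000,6.638)–(5.321,7.000)
cell (5,7): code 0001 → (5.321,7.000)–(5.000,7.130)
cell (6,4): code 0110 → (6.000,4.600)–(7.000,4.615)
cell (6,6): code 1001 → (7.000,6.516)–(6.000,6.638)
cell (7,4): code 0010 → (7.000,4.615)–(7.726,5.000)
cell (7,5): code 0011 → (7.726,5.000)–(7.826,6.000)
cell (7,6): code 0001 → (7.826,6.000)–(7.000,6.516)
total: 18 segments, chained into 1 closed loop(s), length Σ = 15.744833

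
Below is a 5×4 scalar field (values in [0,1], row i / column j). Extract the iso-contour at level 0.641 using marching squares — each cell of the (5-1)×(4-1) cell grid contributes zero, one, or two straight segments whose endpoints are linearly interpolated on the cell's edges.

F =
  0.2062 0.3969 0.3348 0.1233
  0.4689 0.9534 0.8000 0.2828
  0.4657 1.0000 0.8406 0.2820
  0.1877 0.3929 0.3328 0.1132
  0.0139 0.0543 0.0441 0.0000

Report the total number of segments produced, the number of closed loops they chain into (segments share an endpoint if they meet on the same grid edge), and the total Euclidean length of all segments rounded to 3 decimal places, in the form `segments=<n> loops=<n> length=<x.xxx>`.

segments=8 loops=1 length=6.786

cell (0,0): code 0100 → (0.439,1.000)–(1.000,0.355)
cell (0,1): code 1100 → (0.658,2.000)–(0.439,1.000)
cell (0,2): code 1000 → (1.000,2.307)–(0.658,2.000)
cell (1,0): code 0110 → (1.000,0.355)–(2.000,0.328)
cell (1,2): code 1001 → (2.000,2.357)–(1.000,2.307)
cell (2,0): code 0010 → (2.000,0.328)–(2.591,1.000)
cell (2,1): code 0011 → (2.591,1.000)–(2.393,2.000)
cell (2,2): code 0001 → (2.393,2.000)–(2.000,2.357)
total: 8 segments, chained into 1 closed loop(s), length Σ = 6.785794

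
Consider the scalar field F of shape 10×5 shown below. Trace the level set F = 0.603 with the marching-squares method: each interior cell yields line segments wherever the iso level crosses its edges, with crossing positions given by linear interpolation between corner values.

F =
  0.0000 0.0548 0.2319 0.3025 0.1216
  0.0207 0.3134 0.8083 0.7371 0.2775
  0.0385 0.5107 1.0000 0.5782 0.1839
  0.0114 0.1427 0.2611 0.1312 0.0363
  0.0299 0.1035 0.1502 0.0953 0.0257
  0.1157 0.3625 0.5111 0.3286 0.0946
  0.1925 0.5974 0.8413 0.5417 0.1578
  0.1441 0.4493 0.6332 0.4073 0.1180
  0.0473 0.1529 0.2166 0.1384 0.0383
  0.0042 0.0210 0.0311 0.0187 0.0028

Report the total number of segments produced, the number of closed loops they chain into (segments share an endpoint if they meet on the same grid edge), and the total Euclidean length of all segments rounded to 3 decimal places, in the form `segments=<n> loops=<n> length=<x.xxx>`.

segments=14 loops=2 length=11.273

cell (0,1): code 0100 → (0.644,2.000)–(1.000,1.585)
cell (0,2): code 1100 → (0.691,3.000)–(0.644,2.000)
cell (0,3): code 1000 → (1.000,3.292)–(0.691,3.000)
cell (1,1): code 0110 → (1.000,1.585)–(2.000,1.189)
cell (1,2): code 1011 → (2.000,2.941)–(1.844,3.000)
cell (1,3): code 0001 → (1.844,3.000)–(1.000,3.292)
cell (2,1): code 0010 → (2.000,1.189)–(2.537,2.000)
cell (2,2): code 0001 → (2.537,2.000)–(2.000,2.941)
cell (5,1): code 0100 → (5.278,2.000)–(6.000,1.023)
cell (5,2): code 1000 → (6.000,2.795)–(5.278,2.000)
cell (6,1): code 0110 → (6.000,1.023)–(7.000,1.836)
cell (6,2): code 1001 → (7.000,2.134)–(6.000,2.795)
cell (7,1): code 0010 → (7.000,1.836)–(7.072,2.000)
cell (7,2): code 0001 → (7.072,2.000)–(7.000,2.134)
total: 14 segments, chained into 2 closed loop(s), length Σ = 11.272966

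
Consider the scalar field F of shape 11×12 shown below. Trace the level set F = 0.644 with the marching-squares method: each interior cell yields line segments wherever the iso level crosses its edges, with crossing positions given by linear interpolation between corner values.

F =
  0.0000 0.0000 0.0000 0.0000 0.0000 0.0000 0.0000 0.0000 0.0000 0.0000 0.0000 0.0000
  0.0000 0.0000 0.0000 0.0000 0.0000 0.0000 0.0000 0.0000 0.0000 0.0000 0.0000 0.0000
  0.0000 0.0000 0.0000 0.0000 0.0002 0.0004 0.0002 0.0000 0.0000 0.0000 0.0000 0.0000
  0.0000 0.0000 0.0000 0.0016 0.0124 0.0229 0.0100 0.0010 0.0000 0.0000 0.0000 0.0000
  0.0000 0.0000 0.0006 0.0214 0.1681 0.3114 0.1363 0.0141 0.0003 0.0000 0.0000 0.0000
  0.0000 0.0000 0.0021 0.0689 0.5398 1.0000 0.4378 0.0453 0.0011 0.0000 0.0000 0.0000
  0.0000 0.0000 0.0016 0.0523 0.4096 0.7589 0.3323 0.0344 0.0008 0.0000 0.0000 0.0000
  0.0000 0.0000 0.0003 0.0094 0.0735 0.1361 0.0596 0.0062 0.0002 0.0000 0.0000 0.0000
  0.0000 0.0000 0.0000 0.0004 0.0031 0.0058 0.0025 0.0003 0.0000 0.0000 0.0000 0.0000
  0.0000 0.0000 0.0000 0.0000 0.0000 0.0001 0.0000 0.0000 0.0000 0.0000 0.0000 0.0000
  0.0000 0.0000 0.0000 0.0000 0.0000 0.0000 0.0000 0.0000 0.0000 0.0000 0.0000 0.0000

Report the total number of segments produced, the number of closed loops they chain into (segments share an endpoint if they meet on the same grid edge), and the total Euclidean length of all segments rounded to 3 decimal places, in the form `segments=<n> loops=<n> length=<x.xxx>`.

cell (4,4): code 0100 → (4.483,5.000)–(5.000,4.226)
cell (4,5): code 1000 → (5.000,5.633)–(4.483,5.000)
cell (5,4): code 0110 → (5.000,4.226)–(6.000,4.671)
cell (5,5): code 1001 → (6.000,5.269)–(5.000,5.633)
cell (6,4): code 0010 → (6.000,4.671)–(6.184,5.000)
cell (6,5): code 0001 → (6.184,5.000)–(6.000,5.269)
total: 6 segments, chained into 1 closed loop(s), length Σ = 4.610056

segments=6 loops=1 length=4.610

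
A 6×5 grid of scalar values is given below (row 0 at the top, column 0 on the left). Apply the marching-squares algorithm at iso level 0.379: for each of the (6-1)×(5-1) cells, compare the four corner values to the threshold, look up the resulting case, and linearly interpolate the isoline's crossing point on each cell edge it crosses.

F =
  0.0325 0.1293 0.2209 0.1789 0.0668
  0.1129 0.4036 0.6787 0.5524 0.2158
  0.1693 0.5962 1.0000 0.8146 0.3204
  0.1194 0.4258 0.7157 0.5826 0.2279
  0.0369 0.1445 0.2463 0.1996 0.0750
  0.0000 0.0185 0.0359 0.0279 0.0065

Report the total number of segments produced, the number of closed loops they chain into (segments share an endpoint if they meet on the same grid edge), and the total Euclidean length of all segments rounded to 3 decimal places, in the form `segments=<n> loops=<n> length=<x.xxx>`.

cell (0,0): code 0100 → (0.910,1.000)–(1.000,0.915)
cell (0,1): code 1100 → (0.345,2.000)–(0.910,1.000)
cell (0,2): code 1100 → (0.536,3.000)–(0.345,2.000)
cell (0,3): code 1000 → (1.000,3.515)–(0.536,3.000)
cell (1,0): code 0110 → (1.000,0.915)–(2.000,0.491)
cell (1,3): code 1001 → (2.000,3.881)–(1.000,3.515)
cell (2,0): code 0110 → (2.000,0.491)–(3.000,0.847)
cell (2,3): code 1001 → (3.000,3.574)–(2.000,3.881)
cell (3,0): code 0010 → (3.000,0.847)–(3.166,1.000)
cell (3,1): code 0011 → (3.166,1.000)–(3.717,2.000)
cell (3,2): code 0011 → (3.717,2.000)–(3.532,3.000)
cell (3,3): code 0001 → (3.532,3.000)–(3.000,3.574)
total: 12 segments, chained into 1 closed loop(s), length Σ = 10.409214

segments=12 loops=1 length=10.409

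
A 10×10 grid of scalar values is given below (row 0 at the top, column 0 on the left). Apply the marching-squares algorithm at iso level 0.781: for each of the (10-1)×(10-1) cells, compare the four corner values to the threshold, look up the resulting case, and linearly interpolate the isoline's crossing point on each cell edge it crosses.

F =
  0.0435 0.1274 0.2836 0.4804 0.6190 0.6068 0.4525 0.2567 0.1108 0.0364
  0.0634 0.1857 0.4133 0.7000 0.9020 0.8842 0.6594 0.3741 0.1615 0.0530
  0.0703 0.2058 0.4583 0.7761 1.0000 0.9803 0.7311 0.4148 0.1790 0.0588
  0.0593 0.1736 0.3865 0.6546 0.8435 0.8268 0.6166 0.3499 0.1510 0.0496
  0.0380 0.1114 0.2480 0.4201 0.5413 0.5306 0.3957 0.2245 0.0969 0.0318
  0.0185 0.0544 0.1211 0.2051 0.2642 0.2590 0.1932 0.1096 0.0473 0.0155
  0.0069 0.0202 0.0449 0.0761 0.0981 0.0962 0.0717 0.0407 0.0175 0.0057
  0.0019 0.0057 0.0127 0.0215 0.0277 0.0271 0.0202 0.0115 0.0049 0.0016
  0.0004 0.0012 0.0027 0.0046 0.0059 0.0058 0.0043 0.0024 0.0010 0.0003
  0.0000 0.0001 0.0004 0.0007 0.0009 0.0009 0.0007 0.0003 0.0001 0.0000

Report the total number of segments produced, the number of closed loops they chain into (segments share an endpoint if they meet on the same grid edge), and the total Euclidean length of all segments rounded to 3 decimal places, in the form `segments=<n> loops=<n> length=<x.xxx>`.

cell (0,3): code 0100 → (0.572,4.000)–(1.000,3.401)
cell (0,4): code 1100 → (0.628,5.000)–(0.572,4.000)
cell (0,5): code 1000 → (1.000,5.459)–(0.628,5.000)
cell (1,3): code 0110 → (1.000,3.401)–(2.000,3.022)
cell (1,5): code 1001 → (2.000,5.800)–(1.000,5.459)
cell (2,3): code 0110 → (2.000,3.022)–(3.000,3.669)
cell (2,5): code 1001 → (3.000,5.218)–(2.000,5.800)
cell (3,3): code 0010 → (3.000,3.669)–(3.207,4.000)
cell (3,4): code 0011 → (3.207,4.000)–(3.155,5.000)
cell (3,5): code 0001 → (3.155,5.000)–(3.000,5.218)
total: 10 segments, chained into 1 closed loop(s), length Σ = 8.461153

segments=10 loops=1 length=8.461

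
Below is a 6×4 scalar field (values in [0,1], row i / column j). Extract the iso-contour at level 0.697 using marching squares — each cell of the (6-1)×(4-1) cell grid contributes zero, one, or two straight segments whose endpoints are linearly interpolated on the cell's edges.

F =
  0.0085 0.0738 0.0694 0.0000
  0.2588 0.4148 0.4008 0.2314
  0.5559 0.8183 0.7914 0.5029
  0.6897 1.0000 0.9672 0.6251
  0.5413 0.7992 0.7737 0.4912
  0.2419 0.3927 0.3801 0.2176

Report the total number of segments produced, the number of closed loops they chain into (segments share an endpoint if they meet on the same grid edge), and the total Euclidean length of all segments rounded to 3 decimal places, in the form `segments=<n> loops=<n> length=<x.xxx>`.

cell (1,0): code 0100 → (1.699,1.000)–(2.000,0.538)
cell (1,1): code 1100 → (1.758,2.000)–(1.699,1.000)
cell (1,2): code 1000 → (2.000,2.327)–(1.758,2.000)
cell (2,0): code 0110 → (2.000,0.538)–(3.000,0.024)
cell (2,2): code 1001 → (3.000,2.790)–(2.000,2.327)
cell (3,0): code 0110 → (3.000,0.024)–(4.000,0.604)
cell (3,2): code 1001 → (4.000,2.272)–(3.000,2.790)
cell (4,0): code 0010 → (4.000,0.604)–(4.251,1.000)
cell (4,1): code 0011 → (4.251,1.000)–(4.195,2.000)
cell (4,2): code 0001 → (4.195,2.000)–(4.000,2.272)
total: 10 segments, chained into 1 closed loop(s), length Σ = 8.273798

segments=10 loops=1 length=8.274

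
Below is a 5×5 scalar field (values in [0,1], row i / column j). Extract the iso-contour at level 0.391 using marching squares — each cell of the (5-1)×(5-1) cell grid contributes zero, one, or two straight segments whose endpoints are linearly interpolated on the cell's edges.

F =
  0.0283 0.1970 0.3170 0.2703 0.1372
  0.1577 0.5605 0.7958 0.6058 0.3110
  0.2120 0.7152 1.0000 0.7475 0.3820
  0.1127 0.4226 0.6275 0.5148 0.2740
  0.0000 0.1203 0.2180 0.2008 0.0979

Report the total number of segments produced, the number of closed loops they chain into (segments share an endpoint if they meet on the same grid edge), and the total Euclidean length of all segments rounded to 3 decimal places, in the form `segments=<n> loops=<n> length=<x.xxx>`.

cell (0,0): code 0100 → (0.534,1.000)–(1.000,0.579)
cell (0,1): code 1100 → (0.155,2.000)–(0.534,1.000)
cell (0,2): code 1100 → (0.360,3.000)–(0.155,2.000)
cell (0,3): code 1000 → (1.000,3.729)–(0.360,3.000)
cell (1,0): code 0110 → (1.000,0.579)–(2.000,0.356)
cell (1,3): code 1001 → (2.000,3.975)–(1.000,3.729)
cell (2,0): code 0110 → (2.000,0.356)–(3.000,0.898)
cell (2,3): code 1001 → (3.000,3.514)–(2.000,3.975)
cell (3,0): code 0010 → (3.000,0.898)–(3.105,1.000)
cell (3,1): code 0011 → (3.105,1.000)–(3.578,2.000)
cell (3,2): code 0011 → (3.578,2.000)–(3.394,3.000)
cell (3,3): code 0001 → (3.394,3.000)–(3.000,3.514)
total: 12 segments, chained into 1 closed loop(s), length Σ = 10.898651

segments=12 loops=1 length=10.899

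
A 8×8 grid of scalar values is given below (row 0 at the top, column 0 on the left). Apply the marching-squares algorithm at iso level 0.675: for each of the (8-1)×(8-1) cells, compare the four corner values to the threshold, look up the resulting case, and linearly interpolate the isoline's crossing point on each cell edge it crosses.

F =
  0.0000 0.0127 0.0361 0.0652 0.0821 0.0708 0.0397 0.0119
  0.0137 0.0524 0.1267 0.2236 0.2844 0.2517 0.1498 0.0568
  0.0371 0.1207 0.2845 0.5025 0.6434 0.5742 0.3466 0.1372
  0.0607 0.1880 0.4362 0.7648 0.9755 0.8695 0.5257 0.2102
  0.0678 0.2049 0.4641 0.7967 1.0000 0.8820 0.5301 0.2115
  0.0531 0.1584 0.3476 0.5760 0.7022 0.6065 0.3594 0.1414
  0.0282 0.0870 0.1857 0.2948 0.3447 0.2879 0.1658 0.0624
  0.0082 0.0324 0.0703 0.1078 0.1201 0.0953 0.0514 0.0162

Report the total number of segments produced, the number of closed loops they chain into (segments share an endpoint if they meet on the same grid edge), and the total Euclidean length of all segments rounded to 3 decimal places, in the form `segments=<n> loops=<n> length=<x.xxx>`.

cell (2,2): code 0100 → (2.658,3.000)–(3.000,2.727)
cell (2,3): code 1100 → (2.095,4.000)–(2.658,3.000)
cell (2,4): code 1100 → (2.341,5.000)–(2.095,4.000)
cell (2,5): code 1000 → (3.000,5.566)–(2.341,5.000)
cell (3,2): code 0110 → (3.000,2.727)–(4.000,2.634)
cell (3,5): code 1001 → (4.000,5.588)–(3.000,5.566)
cell (4,2): code 0010 → (4.000,2.634)–(4.551,3.000)
cell (4,3): code 0111 → (4.551,3.000)–(5.000,3.784)
cell (4,4): code 1011 → (5.000,4.284)–(4.751,5.000)
cell (4,5): code 0001 → (4.751,5.000)–(4.000,5.588)
cell (5,3): code 0010 → (5.000,3.784)–(5.076,4.000)
cell (5,4): code 0001 → (5.076,4.000)–(5.000,4.284)
total: 12 segments, chained into 1 closed loop(s), length Σ = 9.288264

segments=12 loops=1 length=9.288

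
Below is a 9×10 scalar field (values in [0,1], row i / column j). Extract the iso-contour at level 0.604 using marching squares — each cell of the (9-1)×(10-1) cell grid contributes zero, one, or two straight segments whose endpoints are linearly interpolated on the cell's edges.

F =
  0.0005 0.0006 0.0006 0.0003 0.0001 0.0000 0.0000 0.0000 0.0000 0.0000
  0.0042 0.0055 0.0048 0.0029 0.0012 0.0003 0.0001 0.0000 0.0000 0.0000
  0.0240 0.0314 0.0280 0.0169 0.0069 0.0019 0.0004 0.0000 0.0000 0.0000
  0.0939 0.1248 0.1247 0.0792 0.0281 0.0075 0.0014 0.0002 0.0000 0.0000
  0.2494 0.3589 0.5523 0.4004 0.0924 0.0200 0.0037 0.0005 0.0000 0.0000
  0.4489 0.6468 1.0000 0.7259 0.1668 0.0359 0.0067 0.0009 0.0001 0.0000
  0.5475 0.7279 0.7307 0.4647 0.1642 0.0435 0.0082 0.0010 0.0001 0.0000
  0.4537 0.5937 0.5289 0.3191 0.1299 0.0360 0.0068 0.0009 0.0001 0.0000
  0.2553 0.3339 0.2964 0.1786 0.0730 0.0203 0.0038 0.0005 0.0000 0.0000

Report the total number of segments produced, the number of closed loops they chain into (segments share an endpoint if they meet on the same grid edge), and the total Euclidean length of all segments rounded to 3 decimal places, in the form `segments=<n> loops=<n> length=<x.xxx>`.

cell (4,0): code 0100 → (4.851,1.000)–(5.000,0.784)
cell (4,1): code 1100 → (4.115,2.000)–(4.851,1.000)
cell (4,2): code 1100 → (4.625,3.000)–(4.115,2.000)
cell (4,3): code 1000 → (5.000,3.218)–(4.625,3.000)
cell (5,0): code 0110 → (5.000,0.784)–(6.000,0.313)
cell (5,2): code 1011 → (6.000,2.476)–(5.467,3.000)
cell (5,3): code 0001 → (5.467,3.000)–(5.000,3.218)
cell (6,0): code 0010 → (6.000,0.313)–(6.923,1.000)
cell (6,1): code 0011 → (6.923,1.000)–(6.628,2.000)
cell (6,2): code 0001 → (6.628,2.000)–(6.000,2.476)
total: 10 segments, chained into 1 closed loop(s), length Σ = 8.409110

segments=10 loops=1 length=8.409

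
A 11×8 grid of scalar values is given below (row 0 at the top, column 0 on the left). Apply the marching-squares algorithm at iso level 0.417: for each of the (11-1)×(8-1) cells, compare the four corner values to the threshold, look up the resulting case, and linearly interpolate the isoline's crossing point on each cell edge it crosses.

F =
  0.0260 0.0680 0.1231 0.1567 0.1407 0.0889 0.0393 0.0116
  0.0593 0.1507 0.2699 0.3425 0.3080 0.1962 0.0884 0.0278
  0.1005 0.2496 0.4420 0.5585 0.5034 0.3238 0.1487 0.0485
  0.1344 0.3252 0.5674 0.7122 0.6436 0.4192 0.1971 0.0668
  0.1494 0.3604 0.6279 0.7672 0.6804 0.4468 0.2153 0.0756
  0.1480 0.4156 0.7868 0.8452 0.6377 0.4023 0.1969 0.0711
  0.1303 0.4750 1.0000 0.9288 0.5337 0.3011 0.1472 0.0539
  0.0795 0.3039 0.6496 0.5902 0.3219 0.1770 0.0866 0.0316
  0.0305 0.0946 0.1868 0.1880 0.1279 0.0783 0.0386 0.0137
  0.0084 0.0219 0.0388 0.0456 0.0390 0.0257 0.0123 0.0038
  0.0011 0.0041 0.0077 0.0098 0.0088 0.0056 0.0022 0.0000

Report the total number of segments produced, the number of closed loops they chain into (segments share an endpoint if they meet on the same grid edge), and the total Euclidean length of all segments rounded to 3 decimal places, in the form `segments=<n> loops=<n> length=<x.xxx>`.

cell (1,1): code 0100 → (1.855,2.000)–(2.000,1.870)
cell (1,2): code 1100 → (1.345,3.000)–(1.855,2.000)
cell (1,3): code 1100 → (1.558,4.000)–(1.345,3.000)
cell (1,4): code 1000 → (2.000,4.481)–(1.558,4.000)
cell (2,1): code 0110 → (2.000,1.870)–(3.000,1.379)
cell (2,4): code 1101 → (2.977,5.000)–(2.000,4.481)
cell (2,5): code 1000 → (3.000,5.010)–(2.977,5.000)
cell (3,1): code 0110 → (3.000,1.379)–(4.000,1.212)
cell (3,5): code 1001 → (4.000,5.129)–(3.000,5.010)
cell (4,1): code 0110 → (4.000,1.212)–(5.000,1.004)
cell (4,4): code 1011 → (5.000,4.938)–(4.670,5.000)
cell (4,5): code 0001 → (4.670,5.000)–(4.000,5.129)
cell (5,0): code 0100 → (5.024,1.000)–(6.000,0.832)
cell (5,1): code 1110 → (5.000,1.004)–(5.024,1.000)
cell (5,4): code 1001 → (6.000,4.502)–(5.000,4.938)
cell (6,0): code 0010 → (6.000,0.832)–(6.339,1.000)
cell (6,1): code 0111 → (6.339,1.000)–(7.000,1.327)
cell (6,3): code 1011 → (7.000,3.646)–(6.551,4.000)
cell (6,4): code 0001 → (6.551,4.000)–(6.000,4.502)
cell (7,1): code 0010 → (7.000,1.327)–(7.503,2.000)
cell (7,2): code 0011 → (7.503,2.000)–(7.431,3.000)
cell (7,3): code 0001 → (7.431,3.000)–(7.000,3.646)
total: 22 segments, chained into 1 closed loop(s), length Σ = 16.456176

segments=22 loops=1 length=16.456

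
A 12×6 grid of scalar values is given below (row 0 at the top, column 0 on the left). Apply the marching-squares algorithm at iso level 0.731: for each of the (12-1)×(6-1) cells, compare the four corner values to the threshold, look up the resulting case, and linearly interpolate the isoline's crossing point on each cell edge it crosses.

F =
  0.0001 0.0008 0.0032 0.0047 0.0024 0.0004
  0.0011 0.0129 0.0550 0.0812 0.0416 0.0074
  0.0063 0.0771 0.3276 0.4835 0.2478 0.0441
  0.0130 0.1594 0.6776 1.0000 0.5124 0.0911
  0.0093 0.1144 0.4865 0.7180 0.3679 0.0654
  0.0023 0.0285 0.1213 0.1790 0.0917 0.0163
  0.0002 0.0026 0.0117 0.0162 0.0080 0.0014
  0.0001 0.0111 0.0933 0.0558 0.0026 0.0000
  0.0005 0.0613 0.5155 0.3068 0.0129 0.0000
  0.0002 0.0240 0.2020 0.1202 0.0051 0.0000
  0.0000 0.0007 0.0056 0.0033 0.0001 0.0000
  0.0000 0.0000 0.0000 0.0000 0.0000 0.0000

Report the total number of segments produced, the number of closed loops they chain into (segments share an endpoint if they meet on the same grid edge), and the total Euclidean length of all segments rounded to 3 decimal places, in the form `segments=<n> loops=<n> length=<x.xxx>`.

segments=4 loops=1 length=4.112

cell (2,2): code 0100 → (2.479,3.000)–(3.000,2.166)
cell (2,3): code 1000 → (3.000,3.552)–(2.479,3.000)
cell (3,2): code 0010 → (3.000,2.166)–(3.954,3.000)
cell (3,3): code 0001 → (3.954,3.000)–(3.000,3.552)
total: 4 segments, chained into 1 closed loop(s), length Σ = 4.111517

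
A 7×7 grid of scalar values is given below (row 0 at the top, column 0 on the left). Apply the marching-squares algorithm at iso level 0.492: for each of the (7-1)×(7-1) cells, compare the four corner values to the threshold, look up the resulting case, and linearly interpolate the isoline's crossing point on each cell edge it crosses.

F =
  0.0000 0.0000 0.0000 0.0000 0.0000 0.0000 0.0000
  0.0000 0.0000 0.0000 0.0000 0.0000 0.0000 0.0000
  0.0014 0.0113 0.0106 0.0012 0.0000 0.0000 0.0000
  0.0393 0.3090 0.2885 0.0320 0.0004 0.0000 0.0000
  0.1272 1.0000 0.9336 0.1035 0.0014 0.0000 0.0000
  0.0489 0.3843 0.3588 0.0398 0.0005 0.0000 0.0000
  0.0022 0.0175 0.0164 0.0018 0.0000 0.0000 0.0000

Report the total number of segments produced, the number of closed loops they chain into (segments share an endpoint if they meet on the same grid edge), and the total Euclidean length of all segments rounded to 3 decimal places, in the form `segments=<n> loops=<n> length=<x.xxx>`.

segments=6 loops=1 length=5.752

cell (3,0): code 0100 → (3.265,1.000)–(4.000,0.418)
cell (3,1): code 1100 → (3.315,2.000)–(3.265,1.000)
cell (3,2): code 1000 → (4.000,2.532)–(3.315,2.000)
cell (4,0): code 0010 → (4.000,0.418)–(4.825,1.000)
cell (4,1): code 0011 → (4.825,1.000)–(4.768,2.000)
cell (4,2): code 0001 → (4.768,2.000)–(4.000,2.532)
total: 6 segments, chained into 1 closed loop(s), length Σ = 5.751707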